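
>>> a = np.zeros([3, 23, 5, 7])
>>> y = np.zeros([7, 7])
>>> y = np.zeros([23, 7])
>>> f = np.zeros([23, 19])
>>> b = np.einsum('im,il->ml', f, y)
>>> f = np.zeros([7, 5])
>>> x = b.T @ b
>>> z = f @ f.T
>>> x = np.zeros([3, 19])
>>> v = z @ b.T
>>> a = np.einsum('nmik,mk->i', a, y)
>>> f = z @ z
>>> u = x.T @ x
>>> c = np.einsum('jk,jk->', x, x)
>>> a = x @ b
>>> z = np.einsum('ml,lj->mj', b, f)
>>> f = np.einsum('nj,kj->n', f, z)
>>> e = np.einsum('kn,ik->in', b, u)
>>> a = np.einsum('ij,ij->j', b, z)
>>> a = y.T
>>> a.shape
(7, 23)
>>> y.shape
(23, 7)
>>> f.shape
(7,)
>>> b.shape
(19, 7)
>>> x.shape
(3, 19)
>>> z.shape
(19, 7)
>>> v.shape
(7, 19)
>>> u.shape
(19, 19)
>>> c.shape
()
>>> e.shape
(19, 7)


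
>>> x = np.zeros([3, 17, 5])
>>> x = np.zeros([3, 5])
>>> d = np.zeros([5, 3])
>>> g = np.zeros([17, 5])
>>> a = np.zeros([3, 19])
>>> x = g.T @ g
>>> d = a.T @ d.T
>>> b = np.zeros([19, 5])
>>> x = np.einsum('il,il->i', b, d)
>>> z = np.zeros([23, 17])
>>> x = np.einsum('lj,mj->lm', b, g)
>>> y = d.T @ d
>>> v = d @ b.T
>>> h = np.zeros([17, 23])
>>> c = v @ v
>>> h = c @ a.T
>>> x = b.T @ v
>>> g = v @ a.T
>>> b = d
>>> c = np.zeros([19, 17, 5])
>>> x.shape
(5, 19)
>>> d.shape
(19, 5)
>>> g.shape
(19, 3)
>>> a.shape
(3, 19)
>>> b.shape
(19, 5)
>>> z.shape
(23, 17)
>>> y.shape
(5, 5)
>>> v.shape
(19, 19)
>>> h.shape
(19, 3)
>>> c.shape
(19, 17, 5)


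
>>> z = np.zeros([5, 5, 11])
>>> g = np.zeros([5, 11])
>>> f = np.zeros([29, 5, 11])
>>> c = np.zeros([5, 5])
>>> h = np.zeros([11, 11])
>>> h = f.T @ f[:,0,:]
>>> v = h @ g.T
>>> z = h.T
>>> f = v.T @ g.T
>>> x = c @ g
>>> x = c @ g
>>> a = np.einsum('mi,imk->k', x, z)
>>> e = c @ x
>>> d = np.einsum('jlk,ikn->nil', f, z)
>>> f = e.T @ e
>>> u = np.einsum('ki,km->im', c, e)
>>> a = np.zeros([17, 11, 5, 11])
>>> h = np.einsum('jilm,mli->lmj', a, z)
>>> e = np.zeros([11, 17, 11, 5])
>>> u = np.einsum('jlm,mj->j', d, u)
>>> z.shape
(11, 5, 11)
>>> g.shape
(5, 11)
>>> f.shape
(11, 11)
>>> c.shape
(5, 5)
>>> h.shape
(5, 11, 17)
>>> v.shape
(11, 5, 5)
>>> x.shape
(5, 11)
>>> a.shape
(17, 11, 5, 11)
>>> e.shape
(11, 17, 11, 5)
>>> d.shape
(11, 11, 5)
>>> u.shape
(11,)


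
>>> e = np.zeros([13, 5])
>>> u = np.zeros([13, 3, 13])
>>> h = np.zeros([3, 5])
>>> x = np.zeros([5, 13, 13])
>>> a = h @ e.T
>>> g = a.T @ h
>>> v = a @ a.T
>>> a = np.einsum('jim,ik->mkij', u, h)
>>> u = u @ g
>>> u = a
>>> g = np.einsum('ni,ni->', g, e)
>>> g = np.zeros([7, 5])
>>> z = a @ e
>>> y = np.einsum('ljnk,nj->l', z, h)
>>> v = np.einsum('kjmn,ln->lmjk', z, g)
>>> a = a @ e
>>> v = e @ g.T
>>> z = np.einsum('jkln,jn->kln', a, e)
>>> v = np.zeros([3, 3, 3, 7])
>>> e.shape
(13, 5)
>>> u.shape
(13, 5, 3, 13)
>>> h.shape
(3, 5)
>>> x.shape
(5, 13, 13)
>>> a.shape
(13, 5, 3, 5)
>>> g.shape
(7, 5)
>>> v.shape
(3, 3, 3, 7)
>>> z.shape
(5, 3, 5)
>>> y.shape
(13,)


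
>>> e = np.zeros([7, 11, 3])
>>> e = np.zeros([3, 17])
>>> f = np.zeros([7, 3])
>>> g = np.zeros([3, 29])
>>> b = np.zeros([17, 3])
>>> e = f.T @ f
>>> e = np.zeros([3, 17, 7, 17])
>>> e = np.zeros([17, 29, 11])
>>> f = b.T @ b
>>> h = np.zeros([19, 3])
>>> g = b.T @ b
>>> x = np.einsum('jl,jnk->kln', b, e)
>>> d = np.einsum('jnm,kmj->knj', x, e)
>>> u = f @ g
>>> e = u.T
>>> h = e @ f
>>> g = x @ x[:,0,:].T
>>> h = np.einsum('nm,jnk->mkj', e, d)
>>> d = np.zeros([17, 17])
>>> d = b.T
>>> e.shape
(3, 3)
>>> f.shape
(3, 3)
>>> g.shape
(11, 3, 11)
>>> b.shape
(17, 3)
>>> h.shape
(3, 11, 17)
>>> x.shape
(11, 3, 29)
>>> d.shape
(3, 17)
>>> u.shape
(3, 3)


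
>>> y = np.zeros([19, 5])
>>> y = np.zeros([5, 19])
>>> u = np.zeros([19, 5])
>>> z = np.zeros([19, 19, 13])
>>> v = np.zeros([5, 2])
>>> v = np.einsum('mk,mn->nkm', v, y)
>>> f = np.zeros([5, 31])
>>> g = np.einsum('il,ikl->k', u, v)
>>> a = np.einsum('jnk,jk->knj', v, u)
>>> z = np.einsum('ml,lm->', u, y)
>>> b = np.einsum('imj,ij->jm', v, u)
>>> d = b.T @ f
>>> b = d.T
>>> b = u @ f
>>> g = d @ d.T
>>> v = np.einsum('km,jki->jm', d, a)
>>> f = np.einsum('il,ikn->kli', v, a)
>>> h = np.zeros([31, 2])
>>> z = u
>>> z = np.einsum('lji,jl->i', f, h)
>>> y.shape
(5, 19)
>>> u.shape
(19, 5)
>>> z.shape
(5,)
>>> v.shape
(5, 31)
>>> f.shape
(2, 31, 5)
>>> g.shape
(2, 2)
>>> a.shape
(5, 2, 19)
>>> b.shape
(19, 31)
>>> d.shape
(2, 31)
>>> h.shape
(31, 2)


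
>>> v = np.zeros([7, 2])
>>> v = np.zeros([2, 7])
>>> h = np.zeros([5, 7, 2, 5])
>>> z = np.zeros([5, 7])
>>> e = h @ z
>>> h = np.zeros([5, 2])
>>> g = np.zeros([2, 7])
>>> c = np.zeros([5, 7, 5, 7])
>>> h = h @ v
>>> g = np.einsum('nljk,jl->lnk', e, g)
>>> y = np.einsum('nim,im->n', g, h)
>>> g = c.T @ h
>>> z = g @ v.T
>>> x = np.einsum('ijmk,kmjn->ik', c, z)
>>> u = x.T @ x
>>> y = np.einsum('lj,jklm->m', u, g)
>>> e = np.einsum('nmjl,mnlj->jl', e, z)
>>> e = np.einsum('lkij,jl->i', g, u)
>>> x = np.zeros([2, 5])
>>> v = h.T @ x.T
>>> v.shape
(7, 2)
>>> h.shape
(5, 7)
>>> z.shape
(7, 5, 7, 2)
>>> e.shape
(7,)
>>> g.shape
(7, 5, 7, 7)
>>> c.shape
(5, 7, 5, 7)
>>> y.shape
(7,)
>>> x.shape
(2, 5)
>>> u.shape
(7, 7)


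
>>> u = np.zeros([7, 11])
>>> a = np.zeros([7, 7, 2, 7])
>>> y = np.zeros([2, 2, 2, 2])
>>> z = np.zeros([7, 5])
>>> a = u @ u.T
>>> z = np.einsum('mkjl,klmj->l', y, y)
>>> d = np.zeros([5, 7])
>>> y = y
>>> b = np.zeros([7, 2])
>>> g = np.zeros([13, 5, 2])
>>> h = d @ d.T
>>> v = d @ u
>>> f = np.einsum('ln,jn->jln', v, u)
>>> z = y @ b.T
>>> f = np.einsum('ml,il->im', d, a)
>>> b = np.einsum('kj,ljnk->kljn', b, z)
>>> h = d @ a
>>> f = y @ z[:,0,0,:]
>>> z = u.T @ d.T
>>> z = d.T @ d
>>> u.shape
(7, 11)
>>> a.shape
(7, 7)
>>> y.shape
(2, 2, 2, 2)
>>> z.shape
(7, 7)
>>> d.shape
(5, 7)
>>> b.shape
(7, 2, 2, 2)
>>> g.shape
(13, 5, 2)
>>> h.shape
(5, 7)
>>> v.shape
(5, 11)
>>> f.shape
(2, 2, 2, 7)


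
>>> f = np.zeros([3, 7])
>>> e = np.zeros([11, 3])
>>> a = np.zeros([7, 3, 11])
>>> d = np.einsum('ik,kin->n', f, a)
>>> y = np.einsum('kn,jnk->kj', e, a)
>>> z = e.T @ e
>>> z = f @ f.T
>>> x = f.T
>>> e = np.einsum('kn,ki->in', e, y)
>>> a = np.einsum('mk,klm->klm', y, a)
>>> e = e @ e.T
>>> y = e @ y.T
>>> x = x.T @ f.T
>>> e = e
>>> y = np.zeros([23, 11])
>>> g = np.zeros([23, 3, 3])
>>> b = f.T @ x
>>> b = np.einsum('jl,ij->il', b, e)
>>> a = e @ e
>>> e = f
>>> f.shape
(3, 7)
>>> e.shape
(3, 7)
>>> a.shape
(7, 7)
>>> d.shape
(11,)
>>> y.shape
(23, 11)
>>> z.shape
(3, 3)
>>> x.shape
(3, 3)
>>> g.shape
(23, 3, 3)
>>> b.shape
(7, 3)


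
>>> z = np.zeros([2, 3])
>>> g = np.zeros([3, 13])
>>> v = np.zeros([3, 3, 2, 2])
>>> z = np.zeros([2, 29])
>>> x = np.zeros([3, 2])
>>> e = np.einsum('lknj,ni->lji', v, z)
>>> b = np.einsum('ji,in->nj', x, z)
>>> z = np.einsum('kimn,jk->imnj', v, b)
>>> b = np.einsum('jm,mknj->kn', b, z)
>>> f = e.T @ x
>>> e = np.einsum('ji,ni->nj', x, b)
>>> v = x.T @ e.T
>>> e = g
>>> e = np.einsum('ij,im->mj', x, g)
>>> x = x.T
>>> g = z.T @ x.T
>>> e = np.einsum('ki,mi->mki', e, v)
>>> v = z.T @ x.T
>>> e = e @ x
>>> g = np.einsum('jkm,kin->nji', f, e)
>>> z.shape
(3, 2, 2, 29)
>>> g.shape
(3, 29, 13)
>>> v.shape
(29, 2, 2, 2)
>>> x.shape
(2, 3)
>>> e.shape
(2, 13, 3)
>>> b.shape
(2, 2)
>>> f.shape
(29, 2, 2)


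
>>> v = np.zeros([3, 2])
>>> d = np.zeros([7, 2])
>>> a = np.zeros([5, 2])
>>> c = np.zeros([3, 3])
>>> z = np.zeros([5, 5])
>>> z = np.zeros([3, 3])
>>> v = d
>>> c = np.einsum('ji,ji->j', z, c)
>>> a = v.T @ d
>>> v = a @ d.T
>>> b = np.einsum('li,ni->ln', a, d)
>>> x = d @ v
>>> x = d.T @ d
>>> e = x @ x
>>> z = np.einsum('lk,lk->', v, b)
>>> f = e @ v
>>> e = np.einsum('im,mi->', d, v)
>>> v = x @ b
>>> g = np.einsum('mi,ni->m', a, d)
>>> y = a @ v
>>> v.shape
(2, 7)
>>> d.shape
(7, 2)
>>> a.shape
(2, 2)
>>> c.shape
(3,)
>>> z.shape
()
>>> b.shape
(2, 7)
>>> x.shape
(2, 2)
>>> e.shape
()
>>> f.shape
(2, 7)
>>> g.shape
(2,)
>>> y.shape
(2, 7)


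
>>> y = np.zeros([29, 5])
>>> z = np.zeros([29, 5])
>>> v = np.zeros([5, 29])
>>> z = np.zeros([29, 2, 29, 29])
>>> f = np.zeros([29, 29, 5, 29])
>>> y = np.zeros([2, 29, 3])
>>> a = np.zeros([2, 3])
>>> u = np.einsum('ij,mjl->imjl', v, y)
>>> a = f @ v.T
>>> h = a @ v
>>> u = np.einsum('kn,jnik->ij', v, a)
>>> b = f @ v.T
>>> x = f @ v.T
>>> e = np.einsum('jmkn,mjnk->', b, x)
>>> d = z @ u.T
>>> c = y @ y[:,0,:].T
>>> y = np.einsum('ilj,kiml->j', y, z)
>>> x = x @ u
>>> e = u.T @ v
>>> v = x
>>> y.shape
(3,)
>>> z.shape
(29, 2, 29, 29)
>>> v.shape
(29, 29, 5, 29)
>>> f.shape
(29, 29, 5, 29)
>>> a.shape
(29, 29, 5, 5)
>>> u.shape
(5, 29)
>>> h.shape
(29, 29, 5, 29)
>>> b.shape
(29, 29, 5, 5)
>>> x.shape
(29, 29, 5, 29)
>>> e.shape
(29, 29)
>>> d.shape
(29, 2, 29, 5)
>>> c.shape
(2, 29, 2)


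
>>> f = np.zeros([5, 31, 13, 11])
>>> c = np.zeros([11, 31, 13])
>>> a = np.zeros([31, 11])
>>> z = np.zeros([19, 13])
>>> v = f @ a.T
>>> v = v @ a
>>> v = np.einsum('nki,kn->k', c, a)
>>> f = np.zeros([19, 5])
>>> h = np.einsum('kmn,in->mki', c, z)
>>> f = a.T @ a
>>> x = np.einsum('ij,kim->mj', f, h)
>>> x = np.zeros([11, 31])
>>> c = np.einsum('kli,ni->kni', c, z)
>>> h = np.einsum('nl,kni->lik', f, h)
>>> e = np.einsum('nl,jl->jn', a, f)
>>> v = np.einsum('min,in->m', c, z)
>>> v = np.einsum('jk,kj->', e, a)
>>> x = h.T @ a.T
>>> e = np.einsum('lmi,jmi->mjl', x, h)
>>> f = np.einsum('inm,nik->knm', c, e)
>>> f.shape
(31, 19, 13)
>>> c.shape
(11, 19, 13)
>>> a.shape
(31, 11)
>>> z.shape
(19, 13)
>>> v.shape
()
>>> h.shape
(11, 19, 31)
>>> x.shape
(31, 19, 31)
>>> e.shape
(19, 11, 31)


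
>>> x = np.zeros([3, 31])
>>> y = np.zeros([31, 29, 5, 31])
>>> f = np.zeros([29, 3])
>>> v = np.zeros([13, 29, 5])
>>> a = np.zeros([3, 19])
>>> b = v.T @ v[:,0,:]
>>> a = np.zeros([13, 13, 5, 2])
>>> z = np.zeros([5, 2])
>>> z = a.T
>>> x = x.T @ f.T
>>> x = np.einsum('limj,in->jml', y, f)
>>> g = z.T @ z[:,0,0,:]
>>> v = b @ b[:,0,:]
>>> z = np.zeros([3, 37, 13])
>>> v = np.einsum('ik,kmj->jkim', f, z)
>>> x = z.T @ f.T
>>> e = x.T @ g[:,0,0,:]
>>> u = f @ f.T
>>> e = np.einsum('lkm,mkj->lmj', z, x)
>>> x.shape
(13, 37, 29)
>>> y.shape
(31, 29, 5, 31)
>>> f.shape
(29, 3)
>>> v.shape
(13, 3, 29, 37)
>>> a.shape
(13, 13, 5, 2)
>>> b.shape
(5, 29, 5)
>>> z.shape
(3, 37, 13)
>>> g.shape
(13, 13, 5, 13)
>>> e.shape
(3, 13, 29)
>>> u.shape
(29, 29)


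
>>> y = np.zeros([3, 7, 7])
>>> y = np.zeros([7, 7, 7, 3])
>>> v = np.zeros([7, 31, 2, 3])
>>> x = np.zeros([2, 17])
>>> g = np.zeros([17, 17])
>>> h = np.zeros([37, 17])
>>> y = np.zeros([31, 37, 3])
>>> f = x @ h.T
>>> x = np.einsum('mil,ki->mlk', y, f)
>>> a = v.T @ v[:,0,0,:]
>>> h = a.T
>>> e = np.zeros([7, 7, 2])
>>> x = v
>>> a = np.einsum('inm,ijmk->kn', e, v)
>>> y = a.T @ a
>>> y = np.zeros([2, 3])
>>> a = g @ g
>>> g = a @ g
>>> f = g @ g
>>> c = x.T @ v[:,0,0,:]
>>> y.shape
(2, 3)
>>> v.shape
(7, 31, 2, 3)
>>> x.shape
(7, 31, 2, 3)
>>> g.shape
(17, 17)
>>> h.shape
(3, 31, 2, 3)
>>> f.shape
(17, 17)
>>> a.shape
(17, 17)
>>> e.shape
(7, 7, 2)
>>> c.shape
(3, 2, 31, 3)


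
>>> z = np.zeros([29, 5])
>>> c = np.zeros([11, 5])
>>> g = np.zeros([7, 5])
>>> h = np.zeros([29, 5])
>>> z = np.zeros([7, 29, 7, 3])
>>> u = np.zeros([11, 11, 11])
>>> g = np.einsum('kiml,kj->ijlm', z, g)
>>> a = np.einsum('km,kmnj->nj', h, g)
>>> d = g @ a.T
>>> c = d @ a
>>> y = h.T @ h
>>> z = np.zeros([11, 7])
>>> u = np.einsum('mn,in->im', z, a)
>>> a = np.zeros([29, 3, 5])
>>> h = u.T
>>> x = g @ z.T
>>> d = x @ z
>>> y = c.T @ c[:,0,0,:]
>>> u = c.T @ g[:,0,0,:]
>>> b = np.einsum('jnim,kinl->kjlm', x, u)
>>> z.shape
(11, 7)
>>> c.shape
(29, 5, 3, 7)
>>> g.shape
(29, 5, 3, 7)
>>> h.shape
(11, 3)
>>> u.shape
(7, 3, 5, 7)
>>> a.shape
(29, 3, 5)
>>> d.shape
(29, 5, 3, 7)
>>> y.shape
(7, 3, 5, 7)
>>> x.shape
(29, 5, 3, 11)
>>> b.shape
(7, 29, 7, 11)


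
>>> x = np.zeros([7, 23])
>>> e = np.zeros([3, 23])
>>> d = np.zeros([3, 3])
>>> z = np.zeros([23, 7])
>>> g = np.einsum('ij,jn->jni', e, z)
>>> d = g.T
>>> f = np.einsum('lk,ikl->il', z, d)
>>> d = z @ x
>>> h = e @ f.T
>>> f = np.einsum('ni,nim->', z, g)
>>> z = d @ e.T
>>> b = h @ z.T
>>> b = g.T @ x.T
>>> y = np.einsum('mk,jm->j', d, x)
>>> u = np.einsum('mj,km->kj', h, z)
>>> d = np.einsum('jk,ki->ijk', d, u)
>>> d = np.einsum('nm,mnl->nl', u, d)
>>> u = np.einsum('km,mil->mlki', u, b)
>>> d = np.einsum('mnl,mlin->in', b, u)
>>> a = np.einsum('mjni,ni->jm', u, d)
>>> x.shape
(7, 23)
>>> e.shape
(3, 23)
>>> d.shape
(23, 7)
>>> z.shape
(23, 3)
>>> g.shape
(23, 7, 3)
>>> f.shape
()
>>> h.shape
(3, 3)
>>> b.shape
(3, 7, 7)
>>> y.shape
(7,)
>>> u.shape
(3, 7, 23, 7)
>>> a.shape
(7, 3)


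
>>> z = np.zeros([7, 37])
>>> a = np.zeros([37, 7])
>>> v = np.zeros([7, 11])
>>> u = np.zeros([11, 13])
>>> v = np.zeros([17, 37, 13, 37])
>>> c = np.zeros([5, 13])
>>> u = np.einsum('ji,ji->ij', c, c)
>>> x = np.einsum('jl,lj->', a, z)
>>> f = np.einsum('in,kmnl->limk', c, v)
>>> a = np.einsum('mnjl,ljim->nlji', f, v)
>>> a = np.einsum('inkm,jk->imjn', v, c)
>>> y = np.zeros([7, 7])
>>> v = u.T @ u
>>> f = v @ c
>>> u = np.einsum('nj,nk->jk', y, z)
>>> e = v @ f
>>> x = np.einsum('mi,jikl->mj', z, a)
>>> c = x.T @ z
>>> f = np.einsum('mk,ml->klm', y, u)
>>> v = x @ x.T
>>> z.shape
(7, 37)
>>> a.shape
(17, 37, 5, 37)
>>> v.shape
(7, 7)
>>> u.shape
(7, 37)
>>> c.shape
(17, 37)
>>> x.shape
(7, 17)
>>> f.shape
(7, 37, 7)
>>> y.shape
(7, 7)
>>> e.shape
(5, 13)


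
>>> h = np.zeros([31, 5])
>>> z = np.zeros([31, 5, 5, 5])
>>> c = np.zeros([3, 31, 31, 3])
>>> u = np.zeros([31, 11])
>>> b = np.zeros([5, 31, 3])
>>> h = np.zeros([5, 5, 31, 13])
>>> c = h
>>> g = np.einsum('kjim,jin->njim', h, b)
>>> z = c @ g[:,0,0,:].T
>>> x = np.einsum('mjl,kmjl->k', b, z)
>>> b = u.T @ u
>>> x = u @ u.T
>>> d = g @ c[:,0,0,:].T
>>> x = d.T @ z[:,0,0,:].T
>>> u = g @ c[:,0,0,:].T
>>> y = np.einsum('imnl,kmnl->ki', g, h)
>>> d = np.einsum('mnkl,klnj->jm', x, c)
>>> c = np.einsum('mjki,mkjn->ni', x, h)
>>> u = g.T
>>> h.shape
(5, 5, 31, 13)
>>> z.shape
(5, 5, 31, 3)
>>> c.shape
(13, 5)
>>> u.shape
(13, 31, 5, 3)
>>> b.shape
(11, 11)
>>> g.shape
(3, 5, 31, 13)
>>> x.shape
(5, 31, 5, 5)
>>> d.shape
(13, 5)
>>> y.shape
(5, 3)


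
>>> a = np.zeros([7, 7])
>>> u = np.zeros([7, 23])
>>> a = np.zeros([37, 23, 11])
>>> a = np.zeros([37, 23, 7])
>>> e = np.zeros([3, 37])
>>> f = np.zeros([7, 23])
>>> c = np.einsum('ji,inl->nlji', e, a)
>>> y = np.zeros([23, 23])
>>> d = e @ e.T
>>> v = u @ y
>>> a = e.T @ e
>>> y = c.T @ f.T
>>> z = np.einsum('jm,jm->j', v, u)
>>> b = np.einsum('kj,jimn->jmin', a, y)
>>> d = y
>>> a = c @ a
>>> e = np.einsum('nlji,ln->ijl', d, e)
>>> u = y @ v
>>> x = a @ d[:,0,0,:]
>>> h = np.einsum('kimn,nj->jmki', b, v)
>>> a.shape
(23, 7, 3, 37)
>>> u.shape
(37, 3, 7, 23)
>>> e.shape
(7, 7, 3)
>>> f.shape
(7, 23)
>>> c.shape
(23, 7, 3, 37)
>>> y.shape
(37, 3, 7, 7)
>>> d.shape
(37, 3, 7, 7)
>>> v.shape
(7, 23)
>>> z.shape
(7,)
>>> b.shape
(37, 7, 3, 7)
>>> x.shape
(23, 7, 3, 7)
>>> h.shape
(23, 3, 37, 7)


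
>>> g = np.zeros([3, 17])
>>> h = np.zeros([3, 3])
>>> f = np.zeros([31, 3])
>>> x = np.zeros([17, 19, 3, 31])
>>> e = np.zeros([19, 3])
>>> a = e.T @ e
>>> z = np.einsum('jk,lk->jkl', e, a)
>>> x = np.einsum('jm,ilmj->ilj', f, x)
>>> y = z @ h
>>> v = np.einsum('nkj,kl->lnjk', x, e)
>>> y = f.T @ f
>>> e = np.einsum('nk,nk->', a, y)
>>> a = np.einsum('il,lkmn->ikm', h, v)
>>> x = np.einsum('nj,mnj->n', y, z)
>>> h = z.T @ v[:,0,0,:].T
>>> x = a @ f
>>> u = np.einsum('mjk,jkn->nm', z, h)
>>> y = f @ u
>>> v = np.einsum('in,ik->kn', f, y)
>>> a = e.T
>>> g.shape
(3, 17)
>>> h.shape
(3, 3, 3)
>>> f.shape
(31, 3)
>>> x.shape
(3, 17, 3)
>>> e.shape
()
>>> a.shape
()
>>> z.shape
(19, 3, 3)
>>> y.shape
(31, 19)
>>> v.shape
(19, 3)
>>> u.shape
(3, 19)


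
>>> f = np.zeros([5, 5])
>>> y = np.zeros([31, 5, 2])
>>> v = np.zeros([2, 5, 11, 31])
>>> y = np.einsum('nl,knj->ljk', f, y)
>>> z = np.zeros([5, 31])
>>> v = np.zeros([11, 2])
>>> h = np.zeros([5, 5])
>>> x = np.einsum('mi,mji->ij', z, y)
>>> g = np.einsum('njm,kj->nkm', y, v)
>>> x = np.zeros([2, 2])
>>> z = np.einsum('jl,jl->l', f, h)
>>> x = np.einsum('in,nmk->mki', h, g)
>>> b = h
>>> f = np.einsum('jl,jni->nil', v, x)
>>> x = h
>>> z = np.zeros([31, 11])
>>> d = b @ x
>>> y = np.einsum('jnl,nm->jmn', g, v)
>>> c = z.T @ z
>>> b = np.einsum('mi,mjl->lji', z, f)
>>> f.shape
(31, 5, 2)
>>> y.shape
(5, 2, 11)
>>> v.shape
(11, 2)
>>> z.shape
(31, 11)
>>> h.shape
(5, 5)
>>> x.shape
(5, 5)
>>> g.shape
(5, 11, 31)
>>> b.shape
(2, 5, 11)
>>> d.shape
(5, 5)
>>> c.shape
(11, 11)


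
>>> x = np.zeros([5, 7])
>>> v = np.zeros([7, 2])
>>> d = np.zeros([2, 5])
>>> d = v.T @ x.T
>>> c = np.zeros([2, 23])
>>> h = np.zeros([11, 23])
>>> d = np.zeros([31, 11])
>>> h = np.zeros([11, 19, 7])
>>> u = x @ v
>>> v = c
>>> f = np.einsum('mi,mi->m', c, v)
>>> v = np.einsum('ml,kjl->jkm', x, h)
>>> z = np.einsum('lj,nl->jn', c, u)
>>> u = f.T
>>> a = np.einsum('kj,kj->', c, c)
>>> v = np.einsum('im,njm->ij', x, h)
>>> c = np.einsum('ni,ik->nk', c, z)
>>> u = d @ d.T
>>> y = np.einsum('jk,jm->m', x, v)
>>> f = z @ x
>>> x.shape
(5, 7)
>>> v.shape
(5, 19)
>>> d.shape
(31, 11)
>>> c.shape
(2, 5)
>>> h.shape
(11, 19, 7)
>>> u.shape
(31, 31)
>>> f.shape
(23, 7)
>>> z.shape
(23, 5)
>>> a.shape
()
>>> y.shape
(19,)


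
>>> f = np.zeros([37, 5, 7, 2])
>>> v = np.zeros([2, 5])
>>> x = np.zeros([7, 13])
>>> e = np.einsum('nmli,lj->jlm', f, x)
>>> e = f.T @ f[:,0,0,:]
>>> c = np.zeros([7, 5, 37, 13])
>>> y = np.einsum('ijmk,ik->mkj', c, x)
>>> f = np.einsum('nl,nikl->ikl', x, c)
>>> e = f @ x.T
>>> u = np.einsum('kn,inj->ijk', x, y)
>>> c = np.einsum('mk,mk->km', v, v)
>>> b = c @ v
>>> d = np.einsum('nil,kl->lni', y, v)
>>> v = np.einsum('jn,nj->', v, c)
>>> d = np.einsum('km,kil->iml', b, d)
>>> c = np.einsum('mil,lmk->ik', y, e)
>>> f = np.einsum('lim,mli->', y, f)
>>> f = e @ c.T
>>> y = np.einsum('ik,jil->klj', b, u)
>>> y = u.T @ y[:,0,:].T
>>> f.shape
(5, 37, 13)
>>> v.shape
()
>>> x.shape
(7, 13)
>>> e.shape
(5, 37, 7)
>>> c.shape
(13, 7)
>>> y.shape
(7, 5, 5)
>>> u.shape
(37, 5, 7)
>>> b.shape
(5, 5)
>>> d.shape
(37, 5, 13)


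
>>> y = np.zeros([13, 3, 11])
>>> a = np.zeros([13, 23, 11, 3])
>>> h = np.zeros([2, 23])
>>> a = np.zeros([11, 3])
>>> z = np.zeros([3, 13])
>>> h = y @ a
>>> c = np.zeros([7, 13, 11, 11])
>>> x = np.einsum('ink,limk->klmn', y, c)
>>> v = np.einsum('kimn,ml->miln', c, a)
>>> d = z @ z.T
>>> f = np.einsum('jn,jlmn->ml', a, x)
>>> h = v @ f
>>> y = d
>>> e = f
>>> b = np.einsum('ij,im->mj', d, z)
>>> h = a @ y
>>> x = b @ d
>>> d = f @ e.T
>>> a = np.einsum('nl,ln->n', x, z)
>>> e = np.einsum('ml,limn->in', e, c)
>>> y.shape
(3, 3)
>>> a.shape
(13,)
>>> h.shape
(11, 3)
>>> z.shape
(3, 13)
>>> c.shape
(7, 13, 11, 11)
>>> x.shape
(13, 3)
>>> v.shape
(11, 13, 3, 11)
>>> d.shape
(11, 11)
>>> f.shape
(11, 7)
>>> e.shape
(13, 11)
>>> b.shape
(13, 3)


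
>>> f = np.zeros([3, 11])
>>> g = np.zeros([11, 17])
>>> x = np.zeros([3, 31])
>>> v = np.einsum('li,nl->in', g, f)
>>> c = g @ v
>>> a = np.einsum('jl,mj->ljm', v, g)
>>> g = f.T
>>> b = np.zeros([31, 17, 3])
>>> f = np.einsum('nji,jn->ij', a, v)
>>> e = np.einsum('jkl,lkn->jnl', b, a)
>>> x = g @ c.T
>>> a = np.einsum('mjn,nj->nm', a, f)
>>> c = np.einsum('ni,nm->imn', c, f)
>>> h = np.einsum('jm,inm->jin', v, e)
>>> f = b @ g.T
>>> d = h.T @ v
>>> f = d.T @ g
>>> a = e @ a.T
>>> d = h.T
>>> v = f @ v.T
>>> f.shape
(3, 31, 3)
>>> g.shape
(11, 3)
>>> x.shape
(11, 11)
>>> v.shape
(3, 31, 17)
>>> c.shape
(3, 17, 11)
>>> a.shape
(31, 11, 11)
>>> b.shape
(31, 17, 3)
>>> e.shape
(31, 11, 3)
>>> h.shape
(17, 31, 11)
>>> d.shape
(11, 31, 17)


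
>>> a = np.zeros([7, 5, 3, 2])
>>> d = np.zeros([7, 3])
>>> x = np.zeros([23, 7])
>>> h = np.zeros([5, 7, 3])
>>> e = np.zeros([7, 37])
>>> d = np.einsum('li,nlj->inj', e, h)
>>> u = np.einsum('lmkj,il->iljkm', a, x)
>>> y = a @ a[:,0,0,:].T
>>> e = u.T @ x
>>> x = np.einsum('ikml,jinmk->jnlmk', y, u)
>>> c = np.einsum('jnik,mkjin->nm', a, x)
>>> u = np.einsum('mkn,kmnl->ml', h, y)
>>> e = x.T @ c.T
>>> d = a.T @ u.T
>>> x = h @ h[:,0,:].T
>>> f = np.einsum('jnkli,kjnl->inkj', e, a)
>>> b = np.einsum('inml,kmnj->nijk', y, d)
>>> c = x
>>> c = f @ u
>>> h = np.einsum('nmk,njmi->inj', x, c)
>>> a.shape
(7, 5, 3, 2)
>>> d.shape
(2, 3, 5, 5)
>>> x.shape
(5, 7, 5)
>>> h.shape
(7, 5, 3)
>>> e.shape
(5, 3, 7, 2, 5)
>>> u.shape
(5, 7)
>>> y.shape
(7, 5, 3, 7)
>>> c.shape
(5, 3, 7, 7)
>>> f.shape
(5, 3, 7, 5)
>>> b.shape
(5, 7, 5, 2)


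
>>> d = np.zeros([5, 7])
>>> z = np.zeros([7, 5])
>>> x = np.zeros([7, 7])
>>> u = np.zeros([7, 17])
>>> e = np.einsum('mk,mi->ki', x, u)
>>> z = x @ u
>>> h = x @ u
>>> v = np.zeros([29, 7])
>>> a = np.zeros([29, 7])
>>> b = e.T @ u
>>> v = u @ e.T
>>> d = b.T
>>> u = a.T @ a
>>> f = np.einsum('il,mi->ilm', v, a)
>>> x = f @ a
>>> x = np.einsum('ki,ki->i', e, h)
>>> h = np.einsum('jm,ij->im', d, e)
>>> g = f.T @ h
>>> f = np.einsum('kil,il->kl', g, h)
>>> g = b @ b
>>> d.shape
(17, 17)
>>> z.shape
(7, 17)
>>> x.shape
(17,)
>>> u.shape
(7, 7)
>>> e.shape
(7, 17)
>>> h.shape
(7, 17)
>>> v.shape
(7, 7)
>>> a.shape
(29, 7)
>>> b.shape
(17, 17)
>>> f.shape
(29, 17)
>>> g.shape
(17, 17)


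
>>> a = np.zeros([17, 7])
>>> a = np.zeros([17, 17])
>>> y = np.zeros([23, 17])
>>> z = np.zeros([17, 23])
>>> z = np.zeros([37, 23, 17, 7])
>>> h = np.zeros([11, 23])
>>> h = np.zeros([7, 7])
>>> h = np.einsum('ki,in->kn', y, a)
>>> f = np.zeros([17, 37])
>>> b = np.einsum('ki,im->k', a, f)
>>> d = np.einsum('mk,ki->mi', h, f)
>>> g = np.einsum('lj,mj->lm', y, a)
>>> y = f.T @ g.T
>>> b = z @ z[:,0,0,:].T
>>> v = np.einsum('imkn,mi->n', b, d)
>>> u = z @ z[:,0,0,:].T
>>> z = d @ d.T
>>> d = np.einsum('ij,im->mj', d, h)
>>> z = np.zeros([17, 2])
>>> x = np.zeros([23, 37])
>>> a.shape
(17, 17)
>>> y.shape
(37, 23)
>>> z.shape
(17, 2)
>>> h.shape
(23, 17)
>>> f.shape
(17, 37)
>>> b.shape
(37, 23, 17, 37)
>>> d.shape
(17, 37)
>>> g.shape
(23, 17)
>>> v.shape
(37,)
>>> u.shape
(37, 23, 17, 37)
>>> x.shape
(23, 37)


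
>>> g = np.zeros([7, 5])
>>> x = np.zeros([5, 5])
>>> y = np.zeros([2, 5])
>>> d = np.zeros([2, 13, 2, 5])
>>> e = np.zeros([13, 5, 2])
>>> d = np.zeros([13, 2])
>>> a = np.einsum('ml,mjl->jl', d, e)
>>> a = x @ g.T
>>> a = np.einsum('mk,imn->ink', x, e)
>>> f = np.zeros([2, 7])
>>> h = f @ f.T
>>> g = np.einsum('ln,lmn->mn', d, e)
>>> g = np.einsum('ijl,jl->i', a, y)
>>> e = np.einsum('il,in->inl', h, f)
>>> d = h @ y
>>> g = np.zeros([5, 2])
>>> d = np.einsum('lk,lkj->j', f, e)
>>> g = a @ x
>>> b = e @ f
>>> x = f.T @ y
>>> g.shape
(13, 2, 5)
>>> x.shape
(7, 5)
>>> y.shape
(2, 5)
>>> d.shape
(2,)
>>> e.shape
(2, 7, 2)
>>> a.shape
(13, 2, 5)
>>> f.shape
(2, 7)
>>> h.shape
(2, 2)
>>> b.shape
(2, 7, 7)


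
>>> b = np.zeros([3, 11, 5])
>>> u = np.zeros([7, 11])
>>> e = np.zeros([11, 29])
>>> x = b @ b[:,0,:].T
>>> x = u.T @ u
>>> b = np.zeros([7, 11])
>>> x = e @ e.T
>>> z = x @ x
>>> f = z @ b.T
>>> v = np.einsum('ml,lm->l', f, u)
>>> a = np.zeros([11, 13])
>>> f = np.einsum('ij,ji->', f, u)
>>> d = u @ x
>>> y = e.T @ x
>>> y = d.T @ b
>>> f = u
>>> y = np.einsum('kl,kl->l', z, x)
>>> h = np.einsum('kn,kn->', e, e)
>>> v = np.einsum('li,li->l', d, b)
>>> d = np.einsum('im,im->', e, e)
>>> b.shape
(7, 11)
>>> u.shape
(7, 11)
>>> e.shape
(11, 29)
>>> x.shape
(11, 11)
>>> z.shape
(11, 11)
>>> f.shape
(7, 11)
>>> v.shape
(7,)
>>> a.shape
(11, 13)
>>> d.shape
()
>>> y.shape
(11,)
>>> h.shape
()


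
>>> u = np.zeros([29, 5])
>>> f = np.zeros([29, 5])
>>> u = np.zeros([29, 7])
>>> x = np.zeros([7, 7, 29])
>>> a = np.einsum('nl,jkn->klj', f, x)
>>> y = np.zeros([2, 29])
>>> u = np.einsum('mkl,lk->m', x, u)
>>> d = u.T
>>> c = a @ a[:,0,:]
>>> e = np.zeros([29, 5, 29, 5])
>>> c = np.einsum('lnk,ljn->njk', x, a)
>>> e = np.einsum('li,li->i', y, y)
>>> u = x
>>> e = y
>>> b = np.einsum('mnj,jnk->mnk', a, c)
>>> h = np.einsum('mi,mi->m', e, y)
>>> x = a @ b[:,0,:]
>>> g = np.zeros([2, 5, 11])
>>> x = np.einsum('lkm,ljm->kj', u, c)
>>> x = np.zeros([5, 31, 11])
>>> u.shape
(7, 7, 29)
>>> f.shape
(29, 5)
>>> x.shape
(5, 31, 11)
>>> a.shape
(7, 5, 7)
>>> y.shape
(2, 29)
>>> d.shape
(7,)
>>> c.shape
(7, 5, 29)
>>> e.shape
(2, 29)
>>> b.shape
(7, 5, 29)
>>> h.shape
(2,)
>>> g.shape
(2, 5, 11)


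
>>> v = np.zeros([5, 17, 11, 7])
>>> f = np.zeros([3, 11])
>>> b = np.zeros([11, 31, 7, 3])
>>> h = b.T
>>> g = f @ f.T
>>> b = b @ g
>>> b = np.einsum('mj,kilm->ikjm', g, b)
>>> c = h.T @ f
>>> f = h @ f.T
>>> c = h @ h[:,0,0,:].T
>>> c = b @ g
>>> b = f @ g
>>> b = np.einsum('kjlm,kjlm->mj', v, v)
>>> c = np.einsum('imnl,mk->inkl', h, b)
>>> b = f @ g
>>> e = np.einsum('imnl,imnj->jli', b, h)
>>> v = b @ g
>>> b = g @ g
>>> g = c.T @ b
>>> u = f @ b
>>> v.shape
(3, 7, 31, 3)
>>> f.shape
(3, 7, 31, 3)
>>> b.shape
(3, 3)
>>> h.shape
(3, 7, 31, 11)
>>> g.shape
(11, 17, 31, 3)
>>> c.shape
(3, 31, 17, 11)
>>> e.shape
(11, 3, 3)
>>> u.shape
(3, 7, 31, 3)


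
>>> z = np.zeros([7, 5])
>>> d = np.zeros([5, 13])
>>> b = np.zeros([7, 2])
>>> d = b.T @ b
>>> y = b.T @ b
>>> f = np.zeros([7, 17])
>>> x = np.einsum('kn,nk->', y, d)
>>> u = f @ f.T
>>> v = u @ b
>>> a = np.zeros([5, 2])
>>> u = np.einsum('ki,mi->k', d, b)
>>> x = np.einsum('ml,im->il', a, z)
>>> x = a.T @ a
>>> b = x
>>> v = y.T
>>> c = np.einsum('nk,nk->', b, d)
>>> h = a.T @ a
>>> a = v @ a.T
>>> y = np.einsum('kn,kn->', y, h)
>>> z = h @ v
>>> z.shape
(2, 2)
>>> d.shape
(2, 2)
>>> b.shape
(2, 2)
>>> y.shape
()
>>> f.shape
(7, 17)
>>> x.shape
(2, 2)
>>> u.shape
(2,)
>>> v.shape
(2, 2)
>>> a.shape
(2, 5)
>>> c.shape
()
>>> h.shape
(2, 2)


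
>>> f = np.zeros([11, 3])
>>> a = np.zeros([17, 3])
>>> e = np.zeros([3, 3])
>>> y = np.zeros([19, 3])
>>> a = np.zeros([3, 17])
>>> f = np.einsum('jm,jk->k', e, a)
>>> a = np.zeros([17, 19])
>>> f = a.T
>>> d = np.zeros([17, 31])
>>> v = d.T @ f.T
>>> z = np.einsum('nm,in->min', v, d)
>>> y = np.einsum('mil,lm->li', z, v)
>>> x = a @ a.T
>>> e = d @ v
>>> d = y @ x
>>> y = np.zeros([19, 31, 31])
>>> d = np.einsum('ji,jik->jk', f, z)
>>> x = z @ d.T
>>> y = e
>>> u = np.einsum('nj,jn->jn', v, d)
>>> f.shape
(19, 17)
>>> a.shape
(17, 19)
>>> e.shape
(17, 19)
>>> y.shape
(17, 19)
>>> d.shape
(19, 31)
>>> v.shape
(31, 19)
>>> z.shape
(19, 17, 31)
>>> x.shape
(19, 17, 19)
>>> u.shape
(19, 31)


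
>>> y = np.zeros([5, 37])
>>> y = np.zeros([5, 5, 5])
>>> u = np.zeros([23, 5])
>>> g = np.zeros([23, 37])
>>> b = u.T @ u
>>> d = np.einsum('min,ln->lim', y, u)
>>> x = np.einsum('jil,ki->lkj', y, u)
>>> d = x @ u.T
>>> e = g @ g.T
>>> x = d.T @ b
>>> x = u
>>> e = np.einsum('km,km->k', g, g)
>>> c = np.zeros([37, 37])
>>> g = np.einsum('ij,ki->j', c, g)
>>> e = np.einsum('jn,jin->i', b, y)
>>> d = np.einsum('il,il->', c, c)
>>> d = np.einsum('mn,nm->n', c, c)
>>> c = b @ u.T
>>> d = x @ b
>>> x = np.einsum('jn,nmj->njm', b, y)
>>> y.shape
(5, 5, 5)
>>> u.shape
(23, 5)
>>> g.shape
(37,)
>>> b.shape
(5, 5)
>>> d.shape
(23, 5)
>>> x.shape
(5, 5, 5)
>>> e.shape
(5,)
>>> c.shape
(5, 23)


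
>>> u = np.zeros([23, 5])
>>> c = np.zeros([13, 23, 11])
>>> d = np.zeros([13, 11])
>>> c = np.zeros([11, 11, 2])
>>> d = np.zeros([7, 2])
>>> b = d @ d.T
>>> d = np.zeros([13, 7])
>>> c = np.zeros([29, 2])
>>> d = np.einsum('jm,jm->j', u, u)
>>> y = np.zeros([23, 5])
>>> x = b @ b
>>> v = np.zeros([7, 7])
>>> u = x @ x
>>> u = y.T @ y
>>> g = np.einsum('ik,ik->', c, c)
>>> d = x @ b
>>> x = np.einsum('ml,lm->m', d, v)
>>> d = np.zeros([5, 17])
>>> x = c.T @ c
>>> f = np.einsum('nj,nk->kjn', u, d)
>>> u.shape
(5, 5)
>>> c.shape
(29, 2)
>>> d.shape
(5, 17)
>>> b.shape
(7, 7)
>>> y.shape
(23, 5)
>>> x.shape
(2, 2)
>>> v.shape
(7, 7)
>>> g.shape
()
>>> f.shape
(17, 5, 5)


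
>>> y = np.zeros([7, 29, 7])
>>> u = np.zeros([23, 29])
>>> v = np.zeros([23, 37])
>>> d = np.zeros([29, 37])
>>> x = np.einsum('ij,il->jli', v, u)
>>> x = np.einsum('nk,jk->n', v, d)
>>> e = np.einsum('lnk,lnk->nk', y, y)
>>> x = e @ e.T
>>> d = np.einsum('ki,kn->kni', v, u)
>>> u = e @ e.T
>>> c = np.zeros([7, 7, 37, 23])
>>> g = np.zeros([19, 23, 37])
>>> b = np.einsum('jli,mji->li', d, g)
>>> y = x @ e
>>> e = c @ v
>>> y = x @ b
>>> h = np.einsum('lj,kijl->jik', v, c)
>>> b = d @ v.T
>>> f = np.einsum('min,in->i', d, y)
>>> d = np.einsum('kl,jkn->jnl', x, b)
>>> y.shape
(29, 37)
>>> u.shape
(29, 29)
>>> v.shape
(23, 37)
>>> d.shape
(23, 23, 29)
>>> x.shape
(29, 29)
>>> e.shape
(7, 7, 37, 37)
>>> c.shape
(7, 7, 37, 23)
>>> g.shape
(19, 23, 37)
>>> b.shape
(23, 29, 23)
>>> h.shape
(37, 7, 7)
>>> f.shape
(29,)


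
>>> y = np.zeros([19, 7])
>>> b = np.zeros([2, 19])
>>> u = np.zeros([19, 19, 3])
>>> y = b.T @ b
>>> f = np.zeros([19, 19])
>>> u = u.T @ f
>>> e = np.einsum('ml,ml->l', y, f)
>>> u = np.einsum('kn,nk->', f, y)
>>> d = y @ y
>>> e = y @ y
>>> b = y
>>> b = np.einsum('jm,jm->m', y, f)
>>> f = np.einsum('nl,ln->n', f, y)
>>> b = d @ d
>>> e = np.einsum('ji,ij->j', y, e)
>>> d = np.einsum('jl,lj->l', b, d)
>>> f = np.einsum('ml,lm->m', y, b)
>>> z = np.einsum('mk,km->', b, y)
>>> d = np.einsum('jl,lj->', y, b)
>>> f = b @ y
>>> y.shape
(19, 19)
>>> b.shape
(19, 19)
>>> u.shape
()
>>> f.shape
(19, 19)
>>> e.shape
(19,)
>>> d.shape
()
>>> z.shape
()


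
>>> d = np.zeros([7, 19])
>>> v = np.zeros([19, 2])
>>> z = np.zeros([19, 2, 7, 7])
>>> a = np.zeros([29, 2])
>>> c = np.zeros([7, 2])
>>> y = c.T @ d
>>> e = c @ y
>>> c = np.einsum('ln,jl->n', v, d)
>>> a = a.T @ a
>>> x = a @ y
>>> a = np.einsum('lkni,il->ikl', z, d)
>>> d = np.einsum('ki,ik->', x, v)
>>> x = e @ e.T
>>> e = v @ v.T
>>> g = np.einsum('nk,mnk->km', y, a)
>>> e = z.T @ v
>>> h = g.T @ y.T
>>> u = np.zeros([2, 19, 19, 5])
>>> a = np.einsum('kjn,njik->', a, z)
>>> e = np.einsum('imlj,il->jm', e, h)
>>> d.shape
()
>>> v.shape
(19, 2)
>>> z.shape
(19, 2, 7, 7)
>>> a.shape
()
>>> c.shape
(2,)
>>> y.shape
(2, 19)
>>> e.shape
(2, 7)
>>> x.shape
(7, 7)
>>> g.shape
(19, 7)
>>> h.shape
(7, 2)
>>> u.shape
(2, 19, 19, 5)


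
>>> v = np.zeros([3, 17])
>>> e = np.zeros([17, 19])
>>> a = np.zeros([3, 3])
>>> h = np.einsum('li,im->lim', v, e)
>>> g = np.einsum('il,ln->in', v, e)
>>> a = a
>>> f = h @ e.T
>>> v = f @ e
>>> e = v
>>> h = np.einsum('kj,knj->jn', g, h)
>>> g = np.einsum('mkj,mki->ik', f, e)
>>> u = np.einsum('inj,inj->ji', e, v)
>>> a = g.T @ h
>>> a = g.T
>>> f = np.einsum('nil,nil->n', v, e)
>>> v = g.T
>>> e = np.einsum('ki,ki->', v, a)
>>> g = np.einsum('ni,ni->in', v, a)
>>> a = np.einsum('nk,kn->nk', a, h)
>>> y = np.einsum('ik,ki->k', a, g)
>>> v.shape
(17, 19)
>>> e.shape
()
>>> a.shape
(17, 19)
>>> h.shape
(19, 17)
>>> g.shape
(19, 17)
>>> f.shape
(3,)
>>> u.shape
(19, 3)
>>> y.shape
(19,)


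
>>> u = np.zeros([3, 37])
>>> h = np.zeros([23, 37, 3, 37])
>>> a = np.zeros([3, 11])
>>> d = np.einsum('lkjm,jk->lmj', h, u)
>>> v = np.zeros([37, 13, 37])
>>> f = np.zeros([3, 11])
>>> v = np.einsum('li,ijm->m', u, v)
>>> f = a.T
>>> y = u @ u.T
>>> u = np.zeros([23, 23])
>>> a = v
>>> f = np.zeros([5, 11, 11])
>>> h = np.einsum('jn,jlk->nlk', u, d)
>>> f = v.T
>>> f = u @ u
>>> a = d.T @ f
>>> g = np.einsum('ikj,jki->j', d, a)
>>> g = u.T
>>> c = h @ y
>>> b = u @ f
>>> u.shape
(23, 23)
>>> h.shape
(23, 37, 3)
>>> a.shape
(3, 37, 23)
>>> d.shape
(23, 37, 3)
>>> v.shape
(37,)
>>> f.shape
(23, 23)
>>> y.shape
(3, 3)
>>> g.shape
(23, 23)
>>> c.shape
(23, 37, 3)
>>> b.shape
(23, 23)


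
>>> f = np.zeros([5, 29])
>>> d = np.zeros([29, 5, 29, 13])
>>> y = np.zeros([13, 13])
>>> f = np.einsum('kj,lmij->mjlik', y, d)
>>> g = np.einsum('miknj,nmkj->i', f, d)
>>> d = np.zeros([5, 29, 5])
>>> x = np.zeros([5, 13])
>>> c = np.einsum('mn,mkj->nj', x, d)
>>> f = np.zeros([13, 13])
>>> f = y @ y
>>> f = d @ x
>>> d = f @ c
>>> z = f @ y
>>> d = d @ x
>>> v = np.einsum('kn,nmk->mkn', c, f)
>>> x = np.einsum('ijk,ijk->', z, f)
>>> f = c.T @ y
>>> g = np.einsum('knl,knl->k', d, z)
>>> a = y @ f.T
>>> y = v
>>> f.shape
(5, 13)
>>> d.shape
(5, 29, 13)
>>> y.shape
(29, 13, 5)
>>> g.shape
(5,)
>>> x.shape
()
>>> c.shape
(13, 5)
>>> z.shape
(5, 29, 13)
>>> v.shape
(29, 13, 5)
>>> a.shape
(13, 5)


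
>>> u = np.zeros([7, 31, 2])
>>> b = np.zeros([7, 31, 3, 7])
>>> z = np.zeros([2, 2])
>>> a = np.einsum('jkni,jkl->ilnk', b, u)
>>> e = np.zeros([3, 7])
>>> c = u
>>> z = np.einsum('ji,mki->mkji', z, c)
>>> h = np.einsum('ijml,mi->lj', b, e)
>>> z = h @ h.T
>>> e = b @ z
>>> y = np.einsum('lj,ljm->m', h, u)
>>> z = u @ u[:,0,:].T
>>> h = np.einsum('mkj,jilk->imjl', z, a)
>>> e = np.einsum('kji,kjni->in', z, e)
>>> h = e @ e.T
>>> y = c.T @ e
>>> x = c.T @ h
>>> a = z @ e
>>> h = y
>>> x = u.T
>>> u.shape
(7, 31, 2)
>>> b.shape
(7, 31, 3, 7)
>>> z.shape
(7, 31, 7)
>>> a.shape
(7, 31, 3)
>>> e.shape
(7, 3)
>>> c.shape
(7, 31, 2)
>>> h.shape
(2, 31, 3)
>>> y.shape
(2, 31, 3)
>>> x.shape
(2, 31, 7)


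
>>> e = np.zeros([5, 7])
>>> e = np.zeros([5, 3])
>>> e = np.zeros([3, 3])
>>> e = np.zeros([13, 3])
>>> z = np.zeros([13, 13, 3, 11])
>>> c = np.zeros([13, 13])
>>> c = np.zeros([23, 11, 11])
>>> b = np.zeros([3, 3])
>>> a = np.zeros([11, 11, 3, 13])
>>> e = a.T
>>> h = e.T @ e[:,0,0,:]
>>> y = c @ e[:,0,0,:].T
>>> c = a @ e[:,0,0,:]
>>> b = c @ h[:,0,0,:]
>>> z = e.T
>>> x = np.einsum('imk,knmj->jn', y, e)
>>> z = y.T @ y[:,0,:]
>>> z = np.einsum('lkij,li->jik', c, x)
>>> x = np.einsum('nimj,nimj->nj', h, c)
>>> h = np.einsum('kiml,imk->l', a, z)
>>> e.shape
(13, 3, 11, 11)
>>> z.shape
(11, 3, 11)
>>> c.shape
(11, 11, 3, 11)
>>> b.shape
(11, 11, 3, 11)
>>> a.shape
(11, 11, 3, 13)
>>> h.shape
(13,)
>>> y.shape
(23, 11, 13)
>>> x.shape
(11, 11)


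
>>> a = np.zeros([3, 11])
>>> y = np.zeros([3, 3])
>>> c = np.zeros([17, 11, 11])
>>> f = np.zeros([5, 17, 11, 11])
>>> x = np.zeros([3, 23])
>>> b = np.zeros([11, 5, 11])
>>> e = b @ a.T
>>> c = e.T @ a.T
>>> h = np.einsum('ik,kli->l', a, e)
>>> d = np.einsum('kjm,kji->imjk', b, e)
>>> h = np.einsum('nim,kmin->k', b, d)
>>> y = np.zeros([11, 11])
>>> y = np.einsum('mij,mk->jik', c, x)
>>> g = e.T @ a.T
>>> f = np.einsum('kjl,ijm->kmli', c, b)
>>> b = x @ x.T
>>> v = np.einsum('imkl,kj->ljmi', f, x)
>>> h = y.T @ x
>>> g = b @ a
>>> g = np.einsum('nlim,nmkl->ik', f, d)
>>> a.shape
(3, 11)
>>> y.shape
(3, 5, 23)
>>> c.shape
(3, 5, 3)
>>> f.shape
(3, 11, 3, 11)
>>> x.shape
(3, 23)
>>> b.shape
(3, 3)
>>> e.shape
(11, 5, 3)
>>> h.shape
(23, 5, 23)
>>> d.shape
(3, 11, 5, 11)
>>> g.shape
(3, 5)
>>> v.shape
(11, 23, 11, 3)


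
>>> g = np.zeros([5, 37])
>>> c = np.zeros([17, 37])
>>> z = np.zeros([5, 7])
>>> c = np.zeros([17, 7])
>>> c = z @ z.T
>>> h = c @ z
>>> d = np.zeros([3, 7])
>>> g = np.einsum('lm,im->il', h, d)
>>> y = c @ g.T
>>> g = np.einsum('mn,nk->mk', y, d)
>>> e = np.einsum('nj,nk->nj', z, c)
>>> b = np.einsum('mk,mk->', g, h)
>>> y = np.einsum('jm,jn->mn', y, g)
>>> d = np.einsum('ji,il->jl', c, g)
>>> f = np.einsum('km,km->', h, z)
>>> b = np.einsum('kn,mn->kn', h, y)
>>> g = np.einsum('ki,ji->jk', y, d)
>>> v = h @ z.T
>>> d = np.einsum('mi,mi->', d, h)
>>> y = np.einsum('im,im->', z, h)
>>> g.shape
(5, 3)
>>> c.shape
(5, 5)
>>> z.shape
(5, 7)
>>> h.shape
(5, 7)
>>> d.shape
()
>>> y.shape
()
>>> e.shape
(5, 7)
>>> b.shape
(5, 7)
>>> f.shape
()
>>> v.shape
(5, 5)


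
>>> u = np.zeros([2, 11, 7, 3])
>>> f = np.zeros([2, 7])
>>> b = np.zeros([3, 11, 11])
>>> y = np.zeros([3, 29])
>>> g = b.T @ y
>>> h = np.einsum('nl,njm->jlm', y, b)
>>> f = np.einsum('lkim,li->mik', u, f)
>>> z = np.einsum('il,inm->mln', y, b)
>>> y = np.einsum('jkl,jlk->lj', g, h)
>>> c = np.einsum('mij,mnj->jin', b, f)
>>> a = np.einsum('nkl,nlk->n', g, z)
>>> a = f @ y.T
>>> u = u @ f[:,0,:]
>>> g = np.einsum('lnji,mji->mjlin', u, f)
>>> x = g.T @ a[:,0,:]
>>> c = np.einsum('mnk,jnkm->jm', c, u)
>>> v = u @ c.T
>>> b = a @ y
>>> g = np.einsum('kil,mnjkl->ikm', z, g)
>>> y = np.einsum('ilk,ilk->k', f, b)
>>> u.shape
(2, 11, 7, 11)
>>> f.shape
(3, 7, 11)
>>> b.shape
(3, 7, 11)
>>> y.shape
(11,)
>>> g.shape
(29, 11, 3)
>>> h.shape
(11, 29, 11)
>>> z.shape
(11, 29, 11)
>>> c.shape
(2, 11)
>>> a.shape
(3, 7, 29)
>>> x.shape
(11, 11, 2, 7, 29)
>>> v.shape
(2, 11, 7, 2)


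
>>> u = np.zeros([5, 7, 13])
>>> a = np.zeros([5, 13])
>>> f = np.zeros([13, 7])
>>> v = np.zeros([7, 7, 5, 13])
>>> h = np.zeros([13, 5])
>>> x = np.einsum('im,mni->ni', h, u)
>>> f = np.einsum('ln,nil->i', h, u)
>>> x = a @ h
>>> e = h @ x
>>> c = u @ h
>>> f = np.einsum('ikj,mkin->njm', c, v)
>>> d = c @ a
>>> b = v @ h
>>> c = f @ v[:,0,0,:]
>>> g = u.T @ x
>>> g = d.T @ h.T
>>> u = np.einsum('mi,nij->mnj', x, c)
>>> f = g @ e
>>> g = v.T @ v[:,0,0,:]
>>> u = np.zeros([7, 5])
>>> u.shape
(7, 5)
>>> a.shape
(5, 13)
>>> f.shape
(13, 7, 5)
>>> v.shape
(7, 7, 5, 13)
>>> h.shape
(13, 5)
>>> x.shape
(5, 5)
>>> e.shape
(13, 5)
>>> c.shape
(13, 5, 13)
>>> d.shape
(5, 7, 13)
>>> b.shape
(7, 7, 5, 5)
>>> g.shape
(13, 5, 7, 13)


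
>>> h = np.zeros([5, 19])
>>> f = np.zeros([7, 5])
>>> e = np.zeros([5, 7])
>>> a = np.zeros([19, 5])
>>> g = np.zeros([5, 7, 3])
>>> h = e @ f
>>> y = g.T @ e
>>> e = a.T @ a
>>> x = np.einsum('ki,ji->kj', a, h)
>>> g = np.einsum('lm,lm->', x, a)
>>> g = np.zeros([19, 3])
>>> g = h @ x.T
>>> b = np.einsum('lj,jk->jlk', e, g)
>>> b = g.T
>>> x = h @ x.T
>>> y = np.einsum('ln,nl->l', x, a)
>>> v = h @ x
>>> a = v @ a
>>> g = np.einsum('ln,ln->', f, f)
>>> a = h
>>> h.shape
(5, 5)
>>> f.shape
(7, 5)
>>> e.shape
(5, 5)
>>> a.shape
(5, 5)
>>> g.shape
()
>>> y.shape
(5,)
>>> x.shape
(5, 19)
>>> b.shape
(19, 5)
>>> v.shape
(5, 19)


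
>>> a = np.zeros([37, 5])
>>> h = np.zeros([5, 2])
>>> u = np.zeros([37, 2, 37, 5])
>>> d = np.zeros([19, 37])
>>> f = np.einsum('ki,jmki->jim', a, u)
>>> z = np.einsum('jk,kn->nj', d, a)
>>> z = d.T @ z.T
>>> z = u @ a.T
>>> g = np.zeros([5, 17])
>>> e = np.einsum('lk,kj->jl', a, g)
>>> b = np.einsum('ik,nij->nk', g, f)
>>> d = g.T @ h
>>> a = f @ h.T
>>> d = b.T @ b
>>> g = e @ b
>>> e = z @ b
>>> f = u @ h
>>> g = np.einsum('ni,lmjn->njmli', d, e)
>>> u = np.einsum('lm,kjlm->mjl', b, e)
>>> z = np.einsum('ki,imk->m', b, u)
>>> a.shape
(37, 5, 5)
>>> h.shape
(5, 2)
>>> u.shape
(17, 2, 37)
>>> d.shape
(17, 17)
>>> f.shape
(37, 2, 37, 2)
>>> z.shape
(2,)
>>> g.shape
(17, 37, 2, 37, 17)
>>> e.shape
(37, 2, 37, 17)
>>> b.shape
(37, 17)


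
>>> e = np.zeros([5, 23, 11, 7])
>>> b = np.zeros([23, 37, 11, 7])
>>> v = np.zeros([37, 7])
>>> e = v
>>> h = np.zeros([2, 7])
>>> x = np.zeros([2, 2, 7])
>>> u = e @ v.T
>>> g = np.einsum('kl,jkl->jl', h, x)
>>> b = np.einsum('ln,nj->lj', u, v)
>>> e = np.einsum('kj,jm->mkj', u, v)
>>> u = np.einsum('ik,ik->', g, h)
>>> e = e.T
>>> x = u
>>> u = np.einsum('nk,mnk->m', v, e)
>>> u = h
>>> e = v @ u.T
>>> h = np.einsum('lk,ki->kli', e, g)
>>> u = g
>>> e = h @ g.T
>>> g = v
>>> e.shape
(2, 37, 2)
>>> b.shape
(37, 7)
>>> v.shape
(37, 7)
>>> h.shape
(2, 37, 7)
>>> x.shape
()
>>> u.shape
(2, 7)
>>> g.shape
(37, 7)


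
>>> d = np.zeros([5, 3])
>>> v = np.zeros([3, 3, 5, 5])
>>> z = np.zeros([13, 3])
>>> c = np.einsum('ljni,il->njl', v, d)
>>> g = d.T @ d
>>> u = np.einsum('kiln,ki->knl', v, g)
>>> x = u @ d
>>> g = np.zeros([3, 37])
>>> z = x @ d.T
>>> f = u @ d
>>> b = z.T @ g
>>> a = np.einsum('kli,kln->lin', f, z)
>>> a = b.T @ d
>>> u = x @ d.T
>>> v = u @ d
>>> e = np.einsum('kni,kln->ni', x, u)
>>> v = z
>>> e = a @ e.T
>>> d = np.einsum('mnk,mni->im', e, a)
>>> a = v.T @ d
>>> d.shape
(3, 37)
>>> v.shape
(3, 5, 5)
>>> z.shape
(3, 5, 5)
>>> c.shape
(5, 3, 3)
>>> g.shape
(3, 37)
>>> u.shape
(3, 5, 5)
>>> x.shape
(3, 5, 3)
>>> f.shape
(3, 5, 3)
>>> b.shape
(5, 5, 37)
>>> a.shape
(5, 5, 37)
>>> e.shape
(37, 5, 5)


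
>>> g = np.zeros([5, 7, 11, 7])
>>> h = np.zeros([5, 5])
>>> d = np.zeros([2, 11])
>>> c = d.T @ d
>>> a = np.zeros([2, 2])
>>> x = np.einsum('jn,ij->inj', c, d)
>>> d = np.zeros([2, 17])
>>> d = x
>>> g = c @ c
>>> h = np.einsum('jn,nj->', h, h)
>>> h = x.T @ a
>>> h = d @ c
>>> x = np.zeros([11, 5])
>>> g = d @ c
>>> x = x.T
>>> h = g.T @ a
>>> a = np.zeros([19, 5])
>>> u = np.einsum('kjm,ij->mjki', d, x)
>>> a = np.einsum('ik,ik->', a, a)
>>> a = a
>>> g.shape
(2, 11, 11)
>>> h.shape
(11, 11, 2)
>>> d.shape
(2, 11, 11)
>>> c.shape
(11, 11)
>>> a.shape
()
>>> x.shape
(5, 11)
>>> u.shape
(11, 11, 2, 5)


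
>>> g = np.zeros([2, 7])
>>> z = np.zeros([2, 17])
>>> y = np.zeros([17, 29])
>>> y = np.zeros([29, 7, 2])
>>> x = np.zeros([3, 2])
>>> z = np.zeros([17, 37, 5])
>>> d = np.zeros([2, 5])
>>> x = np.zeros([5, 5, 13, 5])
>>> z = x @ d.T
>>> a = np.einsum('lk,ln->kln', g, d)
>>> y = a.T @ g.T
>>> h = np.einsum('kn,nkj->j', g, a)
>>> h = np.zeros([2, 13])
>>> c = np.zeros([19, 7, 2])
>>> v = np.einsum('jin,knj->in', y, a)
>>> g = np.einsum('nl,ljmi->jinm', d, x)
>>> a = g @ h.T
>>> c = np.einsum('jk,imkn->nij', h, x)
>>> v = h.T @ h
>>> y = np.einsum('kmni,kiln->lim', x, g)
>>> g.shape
(5, 5, 2, 13)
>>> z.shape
(5, 5, 13, 2)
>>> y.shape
(2, 5, 5)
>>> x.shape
(5, 5, 13, 5)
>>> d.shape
(2, 5)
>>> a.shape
(5, 5, 2, 2)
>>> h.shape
(2, 13)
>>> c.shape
(5, 5, 2)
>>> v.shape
(13, 13)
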